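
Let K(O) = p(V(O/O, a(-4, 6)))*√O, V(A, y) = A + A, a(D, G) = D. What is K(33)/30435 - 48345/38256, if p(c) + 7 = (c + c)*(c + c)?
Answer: -16115/12752 + 3*√33/10145 ≈ -1.2620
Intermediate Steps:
V(A, y) = 2*A
p(c) = -7 + 4*c² (p(c) = -7 + (c + c)*(c + c) = -7 + (2*c)*(2*c) = -7 + 4*c²)
K(O) = 9*√O (K(O) = (-7 + 4*(2*(O/O))²)*√O = (-7 + 4*(2*1)²)*√O = (-7 + 4*2²)*√O = (-7 + 4*4)*√O = (-7 + 16)*√O = 9*√O)
K(33)/30435 - 48345/38256 = (9*√33)/30435 - 48345/38256 = (9*√33)*(1/30435) - 48345*1/38256 = 3*√33/10145 - 16115/12752 = -16115/12752 + 3*√33/10145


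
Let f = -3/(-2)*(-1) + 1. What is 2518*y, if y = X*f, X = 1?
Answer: -1259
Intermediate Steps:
f = -1/2 (f = -3*(-1/2)*(-1) + 1 = (3/2)*(-1) + 1 = -3/2 + 1 = -1/2 ≈ -0.50000)
y = -1/2 (y = 1*(-1/2) = -1/2 ≈ -0.50000)
2518*y = 2518*(-1/2) = -1259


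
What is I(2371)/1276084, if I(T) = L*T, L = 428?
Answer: 253697/319021 ≈ 0.79524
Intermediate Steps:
I(T) = 428*T
I(2371)/1276084 = (428*2371)/1276084 = 1014788*(1/1276084) = 253697/319021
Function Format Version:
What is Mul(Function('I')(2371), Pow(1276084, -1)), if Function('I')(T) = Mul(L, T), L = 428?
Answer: Rational(253697, 319021) ≈ 0.79524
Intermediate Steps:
Function('I')(T) = Mul(428, T)
Mul(Function('I')(2371), Pow(1276084, -1)) = Mul(Mul(428, 2371), Pow(1276084, -1)) = Mul(1014788, Rational(1, 1276084)) = Rational(253697, 319021)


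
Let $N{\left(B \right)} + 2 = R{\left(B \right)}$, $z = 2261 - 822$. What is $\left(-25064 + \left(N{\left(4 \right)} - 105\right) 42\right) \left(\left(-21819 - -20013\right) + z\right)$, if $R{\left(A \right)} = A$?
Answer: $10786130$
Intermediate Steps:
$z = 1439$
$N{\left(B \right)} = -2 + B$
$\left(-25064 + \left(N{\left(4 \right)} - 105\right) 42\right) \left(\left(-21819 - -20013\right) + z\right) = \left(-25064 + \left(\left(-2 + 4\right) - 105\right) 42\right) \left(\left(-21819 - -20013\right) + 1439\right) = \left(-25064 + \left(2 - 105\right) 42\right) \left(\left(-21819 + 20013\right) + 1439\right) = \left(-25064 - 4326\right) \left(-1806 + 1439\right) = \left(-25064 - 4326\right) \left(-367\right) = \left(-29390\right) \left(-367\right) = 10786130$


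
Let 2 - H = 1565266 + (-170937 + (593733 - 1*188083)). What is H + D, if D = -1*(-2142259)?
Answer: 342282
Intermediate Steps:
D = 2142259
H = -1799977 (H = 2 - (1565266 + (-170937 + (593733 - 1*188083))) = 2 - (1565266 + (-170937 + (593733 - 188083))) = 2 - (1565266 + (-170937 + 405650)) = 2 - (1565266 + 234713) = 2 - 1*1799979 = 2 - 1799979 = -1799977)
H + D = -1799977 + 2142259 = 342282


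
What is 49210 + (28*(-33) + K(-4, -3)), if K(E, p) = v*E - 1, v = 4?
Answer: 48269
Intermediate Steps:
K(E, p) = -1 + 4*E (K(E, p) = 4*E - 1 = -1 + 4*E)
49210 + (28*(-33) + K(-4, -3)) = 49210 + (28*(-33) + (-1 + 4*(-4))) = 49210 + (-924 + (-1 - 16)) = 49210 + (-924 - 17) = 49210 - 941 = 48269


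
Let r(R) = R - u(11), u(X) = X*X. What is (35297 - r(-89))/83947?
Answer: 35507/83947 ≈ 0.42297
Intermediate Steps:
u(X) = X²
r(R) = -121 + R (r(R) = R - 1*11² = R - 1*121 = R - 121 = -121 + R)
(35297 - r(-89))/83947 = (35297 - (-121 - 89))/83947 = (35297 - 1*(-210))*(1/83947) = (35297 + 210)*(1/83947) = 35507*(1/83947) = 35507/83947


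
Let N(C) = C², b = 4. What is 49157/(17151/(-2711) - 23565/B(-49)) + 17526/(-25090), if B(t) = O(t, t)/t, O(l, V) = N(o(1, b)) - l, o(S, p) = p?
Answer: 16249162295123/7851253675980 ≈ 2.0696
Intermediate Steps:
O(l, V) = 16 - l (O(l, V) = 4² - l = 16 - l)
B(t) = (16 - t)/t
49157/(17151/(-2711) - 23565/B(-49)) + 17526/(-25090) = 49157/(17151/(-2711) - 23565*(-49/(16 - 1*(-49)))) + 17526/(-25090) = 49157/(17151*(-1/2711) - 23565*(-49/(16 + 49))) + 17526*(-1/25090) = 49157/(-17151/2711 - 23565/((-1/49*65))) - 8763/12545 = 49157/(-17151/2711 - 23565/(-65/49)) - 8763/12545 = 49157/(-17151/2711 - 23565*(-49/65)) - 8763/12545 = 49157/(-17151/2711 + 230937/13) - 8763/12545 = 49157/(625847244/35243) - 8763/12545 = 49157*(35243/625847244) - 8763/12545 = 1732440151/625847244 - 8763/12545 = 16249162295123/7851253675980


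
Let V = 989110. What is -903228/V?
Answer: -451614/494555 ≈ -0.91317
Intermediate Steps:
-903228/V = -903228/989110 = -903228*1/989110 = -451614/494555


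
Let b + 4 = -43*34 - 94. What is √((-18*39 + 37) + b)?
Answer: 5*I*√89 ≈ 47.17*I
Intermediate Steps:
b = -1560 (b = -4 + (-43*34 - 94) = -4 + (-1462 - 94) = -4 - 1556 = -1560)
√((-18*39 + 37) + b) = √((-18*39 + 37) - 1560) = √((-702 + 37) - 1560) = √(-665 - 1560) = √(-2225) = 5*I*√89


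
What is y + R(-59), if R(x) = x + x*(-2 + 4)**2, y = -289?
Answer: -584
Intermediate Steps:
R(x) = 5*x (R(x) = x + x*2**2 = x + x*4 = x + 4*x = 5*x)
y + R(-59) = -289 + 5*(-59) = -289 - 295 = -584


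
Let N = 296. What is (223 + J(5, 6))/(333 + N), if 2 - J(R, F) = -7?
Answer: 232/629 ≈ 0.36884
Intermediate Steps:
J(R, F) = 9 (J(R, F) = 2 - 1*(-7) = 2 + 7 = 9)
(223 + J(5, 6))/(333 + N) = (223 + 9)/(333 + 296) = 232/629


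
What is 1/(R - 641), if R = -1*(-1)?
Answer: -1/640 ≈ -0.0015625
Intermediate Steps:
R = 1
1/(R - 641) = 1/(1 - 641) = 1/(-640) = -1/640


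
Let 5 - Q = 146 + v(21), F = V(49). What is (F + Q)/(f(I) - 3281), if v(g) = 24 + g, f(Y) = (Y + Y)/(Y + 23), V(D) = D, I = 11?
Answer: 2329/55766 ≈ 0.041764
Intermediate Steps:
F = 49
f(Y) = 2*Y/(23 + Y) (f(Y) = (2*Y)/(23 + Y) = 2*Y/(23 + Y))
Q = -186 (Q = 5 - (146 + (24 + 21)) = 5 - (146 + 45) = 5 - 1*191 = 5 - 191 = -186)
(F + Q)/(f(I) - 3281) = (49 - 186)/(2*11/(23 + 11) - 3281) = -137/(2*11/34 - 3281) = -137/(2*11*(1/34) - 3281) = -137/(11/17 - 3281) = -137/(-55766/17) = -137*(-17/55766) = 2329/55766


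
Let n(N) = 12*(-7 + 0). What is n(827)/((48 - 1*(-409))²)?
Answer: -84/208849 ≈ -0.00040220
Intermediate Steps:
n(N) = -84 (n(N) = 12*(-7) = -84)
n(827)/((48 - 1*(-409))²) = -84/(48 - 1*(-409))² = -84/(48 + 409)² = -84/(457²) = -84/208849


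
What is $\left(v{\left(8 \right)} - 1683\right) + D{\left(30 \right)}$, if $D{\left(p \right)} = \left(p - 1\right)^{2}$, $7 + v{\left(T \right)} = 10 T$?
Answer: $-769$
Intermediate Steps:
$v{\left(T \right)} = -7 + 10 T$
$D{\left(p \right)} = \left(-1 + p\right)^{2}$
$\left(v{\left(8 \right)} - 1683\right) + D{\left(30 \right)} = \left(\left(-7 + 10 \cdot 8\right) - 1683\right) + \left(-1 + 30\right)^{2} = \left(\left(-7 + 80\right) - 1683\right) + 29^{2} = \left(73 - 1683\right) + 841 = -1610 + 841 = -769$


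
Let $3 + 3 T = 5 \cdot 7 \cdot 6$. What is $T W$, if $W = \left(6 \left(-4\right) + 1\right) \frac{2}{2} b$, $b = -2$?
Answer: $3174$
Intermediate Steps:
$T = 69$ ($T = -1 + \frac{5 \cdot 7 \cdot 6}{3} = -1 + \frac{35 \cdot 6}{3} = -1 + \frac{1}{3} \cdot 210 = -1 + 70 = 69$)
$W = 46$ ($W = \left(6 \left(-4\right) + 1\right) \frac{2}{2} \left(-2\right) = \left(-24 + 1\right) 2 \cdot \frac{1}{2} \left(-2\right) = \left(-23\right) 1 \left(-2\right) = \left(-23\right) \left(-2\right) = 46$)
$T W = 69 \cdot 46 = 3174$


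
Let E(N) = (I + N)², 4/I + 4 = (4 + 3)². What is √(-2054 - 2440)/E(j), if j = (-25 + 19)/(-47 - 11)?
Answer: 1703025*I*√4494/63001 ≈ 1812.1*I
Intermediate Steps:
I = 4/45 (I = 4/(-4 + (4 + 3)²) = 4/(-4 + 7²) = 4/(-4 + 49) = 4/45 ≈ 0.088889)
j = 3/29 (j = -6/(-58) = -6*(-1/58) = 3/29 ≈ 0.10345)
E(N) = (4/45 + N)²
√(-2054 - 2440)/E(j) = √(-2054 - 2440)/(((4 + 45*(3/29))²/2025)) = √(-4494)/(((4 + 135/29)²/2025)) = (I*√4494)/(((251/29)²/2025)) = (I*√4494)/(((1/2025)*(63001/841))) = (I*√4494)/(63001/1703025) = (I*√4494)*(1703025/63001) = 1703025*I*√4494/63001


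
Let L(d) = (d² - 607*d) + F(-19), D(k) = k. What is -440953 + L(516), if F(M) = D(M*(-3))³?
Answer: -302716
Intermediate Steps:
F(M) = -27*M³ (F(M) = (M*(-3))³ = (-3*M)³ = -27*M³)
L(d) = 185193 + d² - 607*d (L(d) = (d² - 607*d) - 27*(-19)³ = (d² - 607*d) - 27*(-6859) = (d² - 607*d) + 185193 = 185193 + d² - 607*d)
-440953 + L(516) = -440953 + (185193 + 516² - 607*516) = -440953 + (185193 + 266256 - 313212) = -440953 + 138237 = -302716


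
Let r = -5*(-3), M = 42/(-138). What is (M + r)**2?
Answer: 114244/529 ≈ 215.96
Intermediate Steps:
M = -7/23 (M = 42*(-1/138) = -7/23 ≈ -0.30435)
r = 15
(M + r)**2 = (-7/23 + 15)**2 = (338/23)**2 = 114244/529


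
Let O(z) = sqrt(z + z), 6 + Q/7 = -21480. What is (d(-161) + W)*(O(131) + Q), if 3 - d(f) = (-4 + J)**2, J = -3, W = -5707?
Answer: 865262706 - 5753*sqrt(262) ≈ 8.6517e+8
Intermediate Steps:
Q = -150402 (Q = -42 + 7*(-21480) = -42 - 150360 = -150402)
d(f) = -46 (d(f) = 3 - (-4 - 3)**2 = 3 - 1*(-7)**2 = 3 - 1*49 = 3 - 49 = -46)
O(z) = sqrt(2)*sqrt(z) (O(z) = sqrt(2*z) = sqrt(2)*sqrt(z))
(d(-161) + W)*(O(131) + Q) = (-46 - 5707)*(sqrt(2)*sqrt(131) - 150402) = -5753*(sqrt(262) - 150402) = -5753*(-150402 + sqrt(262)) = 865262706 - 5753*sqrt(262)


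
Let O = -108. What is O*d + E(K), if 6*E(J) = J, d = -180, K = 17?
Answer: 116657/6 ≈ 19443.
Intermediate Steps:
E(J) = J/6
O*d + E(K) = -108*(-180) + (1/6)*17 = 19440 + 17/6 = 116657/6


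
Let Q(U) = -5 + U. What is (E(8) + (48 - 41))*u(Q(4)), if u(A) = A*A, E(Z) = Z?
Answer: 15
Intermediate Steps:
u(A) = A**2
(E(8) + (48 - 41))*u(Q(4)) = (8 + (48 - 41))*(-5 + 4)**2 = (8 + 7)*(-1)**2 = 15*1 = 15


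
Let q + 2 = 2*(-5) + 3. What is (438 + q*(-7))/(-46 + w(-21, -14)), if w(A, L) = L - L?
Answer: -501/46 ≈ -10.891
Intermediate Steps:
w(A, L) = 0
q = -9 (q = -2 + (2*(-5) + 3) = -2 + (-10 + 3) = -2 - 7 = -9)
(438 + q*(-7))/(-46 + w(-21, -14)) = (438 - 9*(-7))/(-46 + 0) = (438 + 63)/(-46) = -1/46*501 = -501/46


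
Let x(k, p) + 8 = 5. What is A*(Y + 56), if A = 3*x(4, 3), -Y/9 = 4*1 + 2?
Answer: -18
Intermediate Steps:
Y = -54 (Y = -9*(4*1 + 2) = -9*(4 + 2) = -9*6 = -54)
x(k, p) = -3 (x(k, p) = -8 + 5 = -3)
A = -9 (A = 3*(-3) = -9)
A*(Y + 56) = -9*(-54 + 56) = -9*2 = -18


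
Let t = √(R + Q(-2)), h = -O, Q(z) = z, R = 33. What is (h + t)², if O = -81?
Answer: (81 + √31)² ≈ 7494.0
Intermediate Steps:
h = 81 (h = -1*(-81) = 81)
t = √31 (t = √(33 - 2) = √31 ≈ 5.5678)
(h + t)² = (81 + √31)²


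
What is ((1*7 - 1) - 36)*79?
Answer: -2370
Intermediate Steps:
((1*7 - 1) - 36)*79 = ((7 - 1) - 36)*79 = (6 - 36)*79 = -30*79 = -2370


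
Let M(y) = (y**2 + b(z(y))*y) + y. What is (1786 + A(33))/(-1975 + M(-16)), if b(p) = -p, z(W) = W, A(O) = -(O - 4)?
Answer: -1757/1991 ≈ -0.88247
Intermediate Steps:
A(O) = 4 - O (A(O) = -(-4 + O) = 4 - O)
M(y) = y (M(y) = (y**2 + (-y)*y) + y = (y**2 - y**2) + y = 0 + y = y)
(1786 + A(33))/(-1975 + M(-16)) = (1786 + (4 - 1*33))/(-1975 - 16) = (1786 + (4 - 33))/(-1991) = (1786 - 29)*(-1/1991) = 1757*(-1/1991) = -1757/1991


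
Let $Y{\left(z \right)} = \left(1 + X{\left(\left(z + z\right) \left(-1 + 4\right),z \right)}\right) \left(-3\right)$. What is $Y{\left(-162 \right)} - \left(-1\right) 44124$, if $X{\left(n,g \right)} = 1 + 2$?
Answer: $44112$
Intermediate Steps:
$X{\left(n,g \right)} = 3$
$Y{\left(z \right)} = -12$ ($Y{\left(z \right)} = \left(1 + 3\right) \left(-3\right) = 4 \left(-3\right) = -12$)
$Y{\left(-162 \right)} - \left(-1\right) 44124 = -12 - \left(-1\right) 44124 = -12 - -44124 = -12 + 44124 = 44112$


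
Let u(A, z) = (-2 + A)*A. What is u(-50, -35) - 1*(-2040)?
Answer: 4640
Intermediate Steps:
u(A, z) = A*(-2 + A)
u(-50, -35) - 1*(-2040) = -50*(-2 - 50) - 1*(-2040) = -50*(-52) + 2040 = 2600 + 2040 = 4640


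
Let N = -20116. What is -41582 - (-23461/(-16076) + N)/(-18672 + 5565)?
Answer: -8761988906179/210708132 ≈ -41584.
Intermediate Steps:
-41582 - (-23461/(-16076) + N)/(-18672 + 5565) = -41582 - (-23461/(-16076) - 20116)/(-18672 + 5565) = -41582 - (-23461*(-1/16076) - 20116)/(-13107) = -41582 - (23461/16076 - 20116)*(-1)/13107 = -41582 - (-323361355)*(-1)/(16076*13107) = -41582 - 1*323361355/210708132 = -41582 - 323361355/210708132 = -8761988906179/210708132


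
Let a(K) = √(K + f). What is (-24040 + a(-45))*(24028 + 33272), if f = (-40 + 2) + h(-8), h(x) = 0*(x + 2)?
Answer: -1377492000 + 57300*I*√83 ≈ -1.3775e+9 + 5.2203e+5*I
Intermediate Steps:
h(x) = 0 (h(x) = 0*(2 + x) = 0)
f = -38 (f = (-40 + 2) + 0 = -38 + 0 = -38)
a(K) = √(-38 + K) (a(K) = √(K - 38) = √(-38 + K))
(-24040 + a(-45))*(24028 + 33272) = (-24040 + √(-38 - 45))*(24028 + 33272) = (-24040 + √(-83))*57300 = (-24040 + I*√83)*57300 = -1377492000 + 57300*I*√83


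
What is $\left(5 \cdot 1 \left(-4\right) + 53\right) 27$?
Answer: $891$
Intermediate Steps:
$\left(5 \cdot 1 \left(-4\right) + 53\right) 27 = \left(5 \left(-4\right) + 53\right) 27 = \left(-20 + 53\right) 27 = 33 \cdot 27 = 891$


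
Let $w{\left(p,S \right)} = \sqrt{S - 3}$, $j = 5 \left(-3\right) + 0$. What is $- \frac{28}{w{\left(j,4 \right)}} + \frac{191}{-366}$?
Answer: $- \frac{10439}{366} \approx -28.522$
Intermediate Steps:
$j = -15$ ($j = -15 + 0 = -15$)
$w{\left(p,S \right)} = \sqrt{-3 + S}$
$- \frac{28}{w{\left(j,4 \right)}} + \frac{191}{-366} = - \frac{28}{\sqrt{-3 + 4}} + \frac{191}{-366} = - \frac{28}{\sqrt{1}} + 191 \left(- \frac{1}{366}\right) = - \frac{28}{1} - \frac{191}{366} = \left(-28\right) 1 - \frac{191}{366} = -28 - \frac{191}{366} = - \frac{10439}{366}$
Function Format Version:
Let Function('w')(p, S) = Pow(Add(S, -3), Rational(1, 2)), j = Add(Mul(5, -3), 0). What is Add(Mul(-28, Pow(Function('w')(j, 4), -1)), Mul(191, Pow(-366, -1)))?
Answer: Rational(-10439, 366) ≈ -28.522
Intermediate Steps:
j = -15 (j = Add(-15, 0) = -15)
Function('w')(p, S) = Pow(Add(-3, S), Rational(1, 2))
Add(Mul(-28, Pow(Function('w')(j, 4), -1)), Mul(191, Pow(-366, -1))) = Add(Mul(-28, Pow(Pow(Add(-3, 4), Rational(1, 2)), -1)), Mul(191, Pow(-366, -1))) = Add(Mul(-28, Pow(Pow(1, Rational(1, 2)), -1)), Mul(191, Rational(-1, 366))) = Add(Mul(-28, Pow(1, -1)), Rational(-191, 366)) = Add(Mul(-28, 1), Rational(-191, 366)) = Add(-28, Rational(-191, 366)) = Rational(-10439, 366)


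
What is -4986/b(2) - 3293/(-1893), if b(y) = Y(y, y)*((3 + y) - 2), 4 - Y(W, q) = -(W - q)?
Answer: -1566497/3786 ≈ -413.76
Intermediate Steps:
Y(W, q) = 4 + W - q (Y(W, q) = 4 - (-1)*(W - q) = 4 - (q - W) = 4 + (W - q) = 4 + W - q)
b(y) = 4 + 4*y (b(y) = (4 + y - y)*((3 + y) - 2) = 4*(1 + y) = 4 + 4*y)
-4986/b(2) - 3293/(-1893) = -4986/(4 + 4*2) - 3293/(-1893) = -4986/(4 + 8) - 3293*(-1/1893) = -4986/12 + 3293/1893 = -4986*1/12 + 3293/1893 = -831/2 + 3293/1893 = -1566497/3786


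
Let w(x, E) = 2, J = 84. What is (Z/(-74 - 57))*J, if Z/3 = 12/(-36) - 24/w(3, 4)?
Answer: 3108/131 ≈ 23.725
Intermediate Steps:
Z = -37 (Z = 3*(12/(-36) - 24/2) = 3*(12*(-1/36) - 24*½) = 3*(-⅓ - 12) = 3*(-37/3) = -37)
(Z/(-74 - 57))*J = (-37/(-74 - 57))*84 = (-37/(-131))*84 = -1/131*(-37)*84 = (37/131)*84 = 3108/131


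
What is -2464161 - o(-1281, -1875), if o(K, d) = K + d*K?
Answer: -4864755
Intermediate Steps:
o(K, d) = K + K*d
-2464161 - o(-1281, -1875) = -2464161 - (-1281)*(1 - 1875) = -2464161 - (-1281)*(-1874) = -2464161 - 1*2400594 = -2464161 - 2400594 = -4864755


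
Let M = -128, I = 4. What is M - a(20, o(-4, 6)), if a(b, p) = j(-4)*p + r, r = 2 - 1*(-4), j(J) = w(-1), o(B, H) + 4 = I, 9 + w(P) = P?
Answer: -134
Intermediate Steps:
w(P) = -9 + P
o(B, H) = 0 (o(B, H) = -4 + 4 = 0)
j(J) = -10 (j(J) = -9 - 1 = -10)
r = 6 (r = 2 + 4 = 6)
a(b, p) = 6 - 10*p (a(b, p) = -10*p + 6 = 6 - 10*p)
M - a(20, o(-4, 6)) = -128 - (6 - 10*0) = -128 - (6 + 0) = -128 - 1*6 = -128 - 6 = -134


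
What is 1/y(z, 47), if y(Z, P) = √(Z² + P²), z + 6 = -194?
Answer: √42209/42209 ≈ 0.0048674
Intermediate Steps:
z = -200 (z = -6 - 194 = -200)
y(Z, P) = √(P² + Z²)
1/y(z, 47) = 1/(√(47² + (-200)²)) = 1/(√(2209 + 40000)) = 1/(√42209) = √42209/42209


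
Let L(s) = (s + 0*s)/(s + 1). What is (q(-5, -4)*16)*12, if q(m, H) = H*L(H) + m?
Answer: -1984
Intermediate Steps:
L(s) = s/(1 + s) (L(s) = (s + 0)/(1 + s) = s/(1 + s))
q(m, H) = m + H**2/(1 + H) (q(m, H) = H*(H/(1 + H)) + m = H**2/(1 + H) + m = m + H**2/(1 + H))
(q(-5, -4)*16)*12 = ((((-4)**2 - 5*(1 - 4))/(1 - 4))*16)*12 = (((16 - 5*(-3))/(-3))*16)*12 = (-(16 + 15)/3*16)*12 = (-1/3*31*16)*12 = -31/3*16*12 = -496/3*12 = -1984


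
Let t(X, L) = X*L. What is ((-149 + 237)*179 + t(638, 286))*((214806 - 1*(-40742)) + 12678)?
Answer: 53167757720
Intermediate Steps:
t(X, L) = L*X
((-149 + 237)*179 + t(638, 286))*((214806 - 1*(-40742)) + 12678) = ((-149 + 237)*179 + 286*638)*((214806 - 1*(-40742)) + 12678) = (88*179 + 182468)*((214806 + 40742) + 12678) = (15752 + 182468)*(255548 + 12678) = 198220*268226 = 53167757720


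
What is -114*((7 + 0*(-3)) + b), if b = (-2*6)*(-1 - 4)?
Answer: -7638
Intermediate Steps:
b = 60 (b = -12*(-5) = 60)
-114*((7 + 0*(-3)) + b) = -114*((7 + 0*(-3)) + 60) = -114*((7 + 0) + 60) = -114*(7 + 60) = -114*67 = -7638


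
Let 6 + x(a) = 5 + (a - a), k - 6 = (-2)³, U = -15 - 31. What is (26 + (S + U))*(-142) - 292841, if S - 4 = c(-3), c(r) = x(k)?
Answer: -290427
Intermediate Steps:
U = -46
k = -2 (k = 6 + (-2)³ = 6 - 8 = -2)
x(a) = -1 (x(a) = -6 + (5 + (a - a)) = -6 + (5 + 0) = -6 + 5 = -1)
c(r) = -1
S = 3 (S = 4 - 1 = 3)
(26 + (S + U))*(-142) - 292841 = (26 + (3 - 46))*(-142) - 292841 = (26 - 43)*(-142) - 292841 = -17*(-142) - 292841 = 2414 - 292841 = -290427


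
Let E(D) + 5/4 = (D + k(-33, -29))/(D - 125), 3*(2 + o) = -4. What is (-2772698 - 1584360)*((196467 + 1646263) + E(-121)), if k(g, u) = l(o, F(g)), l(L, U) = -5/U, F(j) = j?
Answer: -65178433085045369/8118 ≈ -8.0289e+12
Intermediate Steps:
o = -10/3 (o = -2 + (⅓)*(-4) = -2 - 4/3 = -10/3 ≈ -3.3333)
k(g, u) = -5/g
E(D) = -5/4 + (5/33 + D)/(-125 + D) (E(D) = -5/4 + (D - 5/(-33))/(D - 125) = -5/4 + (D - 5*(-1/33))/(-125 + D) = -5/4 + (D + 5/33)/(-125 + D) = -5/4 + (5/33 + D)/(-125 + D))
(-2772698 - 1584360)*((196467 + 1646263) + E(-121)) = (-2772698 - 1584360)*((196467 + 1646263) + (20645 - 33*(-121))/(132*(-125 - 121))) = -4357058*(1842730 + (1/132)*(20645 + 3993)/(-246)) = -4357058*(1842730 + (1/132)*(-1/246)*24638) = -4357058*(1842730 - 12319/16236) = -4357058*29918551961/16236 = -65178433085045369/8118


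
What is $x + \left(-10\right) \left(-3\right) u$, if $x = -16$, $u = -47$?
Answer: $-1426$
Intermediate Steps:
$x + \left(-10\right) \left(-3\right) u = -16 + \left(-10\right) \left(-3\right) \left(-47\right) = -16 + 30 \left(-47\right) = -16 - 1410 = -1426$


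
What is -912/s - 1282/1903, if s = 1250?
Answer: -1669018/1189375 ≈ -1.4033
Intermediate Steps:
-912/s - 1282/1903 = -912/1250 - 1282/1903 = -912*1/1250 - 1282*1/1903 = -456/625 - 1282/1903 = -1669018/1189375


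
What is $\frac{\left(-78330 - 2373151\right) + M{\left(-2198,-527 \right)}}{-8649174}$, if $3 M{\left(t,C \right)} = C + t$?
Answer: $\frac{3678584}{12973761} \approx 0.28354$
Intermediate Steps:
$M{\left(t,C \right)} = \frac{C}{3} + \frac{t}{3}$ ($M{\left(t,C \right)} = \frac{C + t}{3} = \frac{C}{3} + \frac{t}{3}$)
$\frac{\left(-78330 - 2373151\right) + M{\left(-2198,-527 \right)}}{-8649174} = \frac{\left(-78330 - 2373151\right) + \left(\frac{1}{3} \left(-527\right) + \frac{1}{3} \left(-2198\right)\right)}{-8649174} = \left(\left(-78330 - 2373151\right) - \frac{2725}{3}\right) \left(- \frac{1}{8649174}\right) = \left(-2451481 - \frac{2725}{3}\right) \left(- \frac{1}{8649174}\right) = \left(- \frac{7357168}{3}\right) \left(- \frac{1}{8649174}\right) = \frac{3678584}{12973761}$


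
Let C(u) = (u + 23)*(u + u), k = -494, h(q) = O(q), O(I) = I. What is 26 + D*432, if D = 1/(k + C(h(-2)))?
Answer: 7298/289 ≈ 25.253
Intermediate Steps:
h(q) = q
C(u) = 2*u*(23 + u) (C(u) = (23 + u)*(2*u) = 2*u*(23 + u))
D = -1/578 (D = 1/(-494 + 2*(-2)*(23 - 2)) = 1/(-494 + 2*(-2)*21) = 1/(-494 - 84) = 1/(-578) = -1/578 ≈ -0.0017301)
26 + D*432 = 26 - 1/578*432 = 26 - 216/289 = 7298/289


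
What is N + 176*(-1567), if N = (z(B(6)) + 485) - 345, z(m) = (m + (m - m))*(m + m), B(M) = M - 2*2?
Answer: -275644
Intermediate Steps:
B(M) = -4 + M (B(M) = M - 4 = -4 + M)
z(m) = 2*m**2 (z(m) = (m + 0)*(2*m) = m*(2*m) = 2*m**2)
N = 148 (N = (2*(-4 + 6)**2 + 485) - 345 = (2*2**2 + 485) - 345 = (2*4 + 485) - 345 = (8 + 485) - 345 = 493 - 345 = 148)
N + 176*(-1567) = 148 + 176*(-1567) = 148 - 275792 = -275644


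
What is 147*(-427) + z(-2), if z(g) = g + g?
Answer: -62773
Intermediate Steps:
z(g) = 2*g
147*(-427) + z(-2) = 147*(-427) + 2*(-2) = -62769 - 4 = -62773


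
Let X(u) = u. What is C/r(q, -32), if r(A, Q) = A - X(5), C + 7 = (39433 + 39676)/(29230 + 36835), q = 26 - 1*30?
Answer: 42594/66065 ≈ 0.64473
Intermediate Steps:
q = -4 (q = 26 - 30 = -4)
C = -383346/66065 (C = -7 + (39433 + 39676)/(29230 + 36835) = -7 + 79109/66065 = -383346/66065 ≈ -5.8026)
r(A, Q) = -5 + A (r(A, Q) = A - 1*5 = A - 5 = -5 + A)
C/r(q, -32) = -383346/(66065*(-5 - 4)) = -383346/66065/(-9) = -383346/66065*(-⅑) = 42594/66065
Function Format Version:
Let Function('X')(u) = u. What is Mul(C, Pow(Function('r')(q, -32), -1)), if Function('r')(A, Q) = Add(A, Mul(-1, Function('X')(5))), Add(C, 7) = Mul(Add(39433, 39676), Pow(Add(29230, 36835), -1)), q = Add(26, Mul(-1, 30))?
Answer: Rational(42594, 66065) ≈ 0.64473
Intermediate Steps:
q = -4 (q = Add(26, -30) = -4)
C = Rational(-383346, 66065) (C = Add(-7, Mul(Add(39433, 39676), Pow(Add(29230, 36835), -1))) = Add(-7, Mul(79109, Pow(66065, -1))) = Add(-7, Mul(79109, Rational(1, 66065))) = Add(-7, Rational(79109, 66065)) = Rational(-383346, 66065) ≈ -5.8026)
Function('r')(A, Q) = Add(-5, A) (Function('r')(A, Q) = Add(A, Mul(-1, 5)) = Add(A, -5) = Add(-5, A))
Mul(C, Pow(Function('r')(q, -32), -1)) = Mul(Rational(-383346, 66065), Pow(Add(-5, -4), -1)) = Mul(Rational(-383346, 66065), Pow(-9, -1)) = Mul(Rational(-383346, 66065), Rational(-1, 9)) = Rational(42594, 66065)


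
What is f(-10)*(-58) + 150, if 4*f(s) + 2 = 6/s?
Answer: 1877/10 ≈ 187.70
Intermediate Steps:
f(s) = -½ + 3/(2*s) (f(s) = -½ + (6/s)/4 = -½ + 3/(2*s))
f(-10)*(-58) + 150 = ((½)*(3 - 1*(-10))/(-10))*(-58) + 150 = ((½)*(-⅒)*(3 + 10))*(-58) + 150 = ((½)*(-⅒)*13)*(-58) + 150 = -13/20*(-58) + 150 = 377/10 + 150 = 1877/10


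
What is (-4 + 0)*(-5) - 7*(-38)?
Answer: 286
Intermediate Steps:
(-4 + 0)*(-5) - 7*(-38) = -4*(-5) + 266 = 20 + 266 = 286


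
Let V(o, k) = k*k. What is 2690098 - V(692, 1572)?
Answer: 218914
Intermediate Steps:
V(o, k) = k²
2690098 - V(692, 1572) = 2690098 - 1*1572² = 2690098 - 1*2471184 = 2690098 - 2471184 = 218914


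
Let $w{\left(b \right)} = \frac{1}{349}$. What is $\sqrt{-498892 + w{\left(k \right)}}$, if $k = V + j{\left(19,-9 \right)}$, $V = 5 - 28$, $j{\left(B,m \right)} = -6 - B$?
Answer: $\frac{9 i \sqrt{750191903}}{349} \approx 706.32 i$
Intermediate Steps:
$V = -23$
$k = -48$ ($k = -23 - 25 = -48$)
$w{\left(b \right)} = \frac{1}{349}$
$\sqrt{-498892 + w{\left(k \right)}} = \sqrt{-498892 + \frac{1}{349}} = \sqrt{- \frac{174113307}{349}} = \frac{9 i \sqrt{750191903}}{349}$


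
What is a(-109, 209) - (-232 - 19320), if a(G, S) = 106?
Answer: 19658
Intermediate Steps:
a(-109, 209) - (-232 - 19320) = 106 - (-232 - 19320) = 106 - 1*(-19552) = 106 + 19552 = 19658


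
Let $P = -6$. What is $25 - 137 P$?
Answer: $847$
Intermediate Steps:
$25 - 137 P = 25 - -822 = 25 + 822 = 847$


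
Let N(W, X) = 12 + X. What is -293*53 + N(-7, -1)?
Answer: -15518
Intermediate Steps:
-293*53 + N(-7, -1) = -293*53 + (12 - 1) = -15529 + 11 = -15518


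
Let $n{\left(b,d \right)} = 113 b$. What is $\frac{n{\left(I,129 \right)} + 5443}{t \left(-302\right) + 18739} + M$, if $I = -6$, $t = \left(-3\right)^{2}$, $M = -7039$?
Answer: $- \frac{112767054}{16021} \approx -7038.7$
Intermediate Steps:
$t = 9$
$\frac{n{\left(I,129 \right)} + 5443}{t \left(-302\right) + 18739} + M = \frac{113 \left(-6\right) + 5443}{9 \left(-302\right) + 18739} - 7039 = \frac{-678 + 5443}{-2718 + 18739} - 7039 = \frac{4765}{16021} - 7039 = - \frac{112767054}{16021}$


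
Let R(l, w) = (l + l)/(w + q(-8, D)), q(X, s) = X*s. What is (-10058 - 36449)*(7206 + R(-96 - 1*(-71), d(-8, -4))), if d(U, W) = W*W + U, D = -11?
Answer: -16085050541/48 ≈ -3.3511e+8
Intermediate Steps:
d(U, W) = U + W² (d(U, W) = W² + U = U + W²)
R(l, w) = 2*l/(88 + w) (R(l, w) = (l + l)/(w - 8*(-11)) = (2*l)/(w + 88) = (2*l)/(88 + w) = 2*l/(88 + w))
(-10058 - 36449)*(7206 + R(-96 - 1*(-71), d(-8, -4))) = (-10058 - 36449)*(7206 + 2*(-96 - 1*(-71))/(88 + (-8 + (-4)²))) = -46507*(7206 + 2*(-96 + 71)/(88 + (-8 + 16))) = -46507*(7206 + 2*(-25)/(88 + 8)) = -46507*(7206 + 2*(-25)/96) = -46507*(7206 + 2*(-25)*(1/96)) = -46507*(7206 - 25/48) = -46507*345863/48 = -16085050541/48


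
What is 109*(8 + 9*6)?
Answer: 6758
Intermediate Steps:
109*(8 + 9*6) = 109*(8 + 54) = 109*62 = 6758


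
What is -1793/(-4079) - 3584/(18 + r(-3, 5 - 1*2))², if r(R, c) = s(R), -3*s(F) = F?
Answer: -13971863/1472519 ≈ -9.4884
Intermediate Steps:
s(F) = -F/3
r(R, c) = -R/3
-1793/(-4079) - 3584/(18 + r(-3, 5 - 1*2))² = -1793/(-4079) - 3584/(18 - ⅓*(-3))² = -1793*(-1/4079) - 3584/(18 + 1)² = 1793/4079 - 3584/(19²) = 1793/4079 - 3584/361 = -13971863/1472519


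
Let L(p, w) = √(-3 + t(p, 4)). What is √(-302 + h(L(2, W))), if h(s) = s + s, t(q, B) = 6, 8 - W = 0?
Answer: √(-302 + 2*√3) ≈ 17.278*I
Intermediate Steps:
W = 8 (W = 8 - 1*0 = 8 + 0 = 8)
L(p, w) = √3 (L(p, w) = √(-3 + 6) = √3)
h(s) = 2*s
√(-302 + h(L(2, W))) = √(-302 + 2*√3)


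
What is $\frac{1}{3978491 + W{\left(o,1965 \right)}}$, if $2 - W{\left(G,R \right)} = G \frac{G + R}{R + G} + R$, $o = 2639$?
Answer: $\frac{1}{3973889} \approx 2.5164 \cdot 10^{-7}$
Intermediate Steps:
$W{\left(G,R \right)} = 2 - G - R$ ($W{\left(G,R \right)} = 2 - \left(G \frac{G + R}{R + G} + R\right) = 2 - \left(G \frac{G + R}{G + R} + R\right) = 2 - \left(G 1 + R\right) = 2 - \left(G + R\right) = 2 - G - R$)
$\frac{1}{3978491 + W{\left(o,1965 \right)}} = \frac{1}{3978491 - 4602} = \frac{1}{3973889}$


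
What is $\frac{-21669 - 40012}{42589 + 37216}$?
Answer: $- \frac{61681}{79805} \approx -0.7729$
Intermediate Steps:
$\frac{-21669 - 40012}{42589 + 37216} = \frac{-21669 - 40012}{79805} = \left(-21669 - 40012\right) \frac{1}{79805} = \left(-61681\right) \frac{1}{79805} = - \frac{61681}{79805}$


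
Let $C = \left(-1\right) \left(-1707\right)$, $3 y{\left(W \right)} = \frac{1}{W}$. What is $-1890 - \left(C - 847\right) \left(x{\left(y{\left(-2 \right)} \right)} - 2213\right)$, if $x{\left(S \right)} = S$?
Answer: $\frac{5704300}{3} \approx 1.9014 \cdot 10^{6}$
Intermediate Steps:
$y{\left(W \right)} = \frac{1}{3 W}$
$C = 1707$
$-1890 - \left(C - 847\right) \left(x{\left(y{\left(-2 \right)} \right)} - 2213\right) = -1890 - \left(1707 - 847\right) \left(\frac{1}{3 \left(-2\right)} - 2213\right) = -1890 - 860 \left(\frac{1}{3} \left(- \frac{1}{2}\right) - 2213\right) = -1890 - 860 \left(- \frac{1}{6} - 2213\right) = -1890 - 860 \left(- \frac{13279}{6}\right) = -1890 - - \frac{5709970}{3} = -1890 + \frac{5709970}{3} = \frac{5704300}{3}$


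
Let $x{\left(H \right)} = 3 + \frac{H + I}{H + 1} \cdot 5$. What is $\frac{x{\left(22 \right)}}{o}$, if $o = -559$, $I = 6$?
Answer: $- \frac{209}{12857} \approx -0.016256$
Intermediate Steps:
$x{\left(H \right)} = 3 + \frac{5 \left(6 + H\right)}{1 + H}$ ($x{\left(H \right)} = 3 + \frac{H + 6}{H + 1} \cdot 5 = 3 + \frac{6 + H}{1 + H} 5 = 3 + \frac{5 \left(6 + H\right)}{1 + H}$)
$\frac{x{\left(22 \right)}}{o} = \frac{\frac{1}{1 + 22} \left(33 + 8 \cdot 22\right)}{-559} = \frac{33 + 176}{23} \left(- \frac{1}{559}\right) = \frac{1}{23} \cdot 209 \left(- \frac{1}{559}\right) = \frac{209}{23} \left(- \frac{1}{559}\right) = - \frac{209}{12857}$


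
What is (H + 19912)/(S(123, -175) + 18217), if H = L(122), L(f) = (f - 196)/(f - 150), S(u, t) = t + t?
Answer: 278805/250138 ≈ 1.1146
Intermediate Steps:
S(u, t) = 2*t
L(f) = (-196 + f)/(-150 + f)
H = 37/14 (H = (-196 + 122)/(-150 + 122) = -74/(-28) = -1/28*(-74) = 37/14 ≈ 2.6429)
(H + 19912)/(S(123, -175) + 18217) = (37/14 + 19912)/(2*(-175) + 18217) = 278805/(14*(-350 + 18217)) = (278805/14)/17867 = (278805/14)*(1/17867) = 278805/250138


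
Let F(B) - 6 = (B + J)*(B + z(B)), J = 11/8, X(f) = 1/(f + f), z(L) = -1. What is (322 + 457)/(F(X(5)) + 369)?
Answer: 311600/149469 ≈ 2.0847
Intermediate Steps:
X(f) = 1/(2*f)
J = 11/8 (J = 11*(⅛) = 11/8 ≈ 1.3750)
F(B) = 6 + (-1 + B)*(11/8 + B) (F(B) = 6 + (B + 11/8)*(B - 1) = 6 + (11/8 + B)*(-1 + B) = 6 + (-1 + B)*(11/8 + B))
(322 + 457)/(F(X(5)) + 369) = (322 + 457)/((37/8 + ((½)/5)² + 3*((½)/5)/8) + 369) = 779/((37/8 + ((½)*(⅕))² + 3*((½)*(⅕))/8) + 369) = 779/((37/8 + (⅒)² + (3/8)*(⅒)) + 369) = 779/((37/8 + 1/100 + 3/80) + 369) = 779/(1869/400 + 369) = 779/(149469/400) = 779*(400/149469) = 311600/149469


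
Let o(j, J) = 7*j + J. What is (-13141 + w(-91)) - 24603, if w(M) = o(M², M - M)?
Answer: 20223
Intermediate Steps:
o(j, J) = J + 7*j
w(M) = 7*M² (w(M) = (M - M) + 7*M² = 0 + 7*M² = 7*M²)
(-13141 + w(-91)) - 24603 = (-13141 + 7*(-91)²) - 24603 = (-13141 + 7*8281) - 24603 = (-13141 + 57967) - 24603 = 44826 - 24603 = 20223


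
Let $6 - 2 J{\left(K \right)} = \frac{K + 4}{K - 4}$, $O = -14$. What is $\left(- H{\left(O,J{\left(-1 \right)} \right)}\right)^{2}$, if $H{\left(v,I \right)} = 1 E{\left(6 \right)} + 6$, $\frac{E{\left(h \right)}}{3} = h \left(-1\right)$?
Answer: $144$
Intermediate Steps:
$J{\left(K \right)} = 3 - \frac{4 + K}{2 \left(-4 + K\right)}$ ($J{\left(K \right)} = 3 - \frac{\left(K + 4\right) \frac{1}{K - 4}}{2} = 3 - \frac{\left(4 + K\right) \frac{1}{-4 + K}}{2} = 3 - \frac{\frac{1}{-4 + K} \left(4 + K\right)}{2} = 3 - \frac{4 + K}{2 \left(-4 + K\right)}$)
$E{\left(h \right)} = - 3 h$ ($E{\left(h \right)} = 3 h \left(-1\right) = 3 \left(- h\right) = - 3 h$)
$H{\left(v,I \right)} = -12$ ($H{\left(v,I \right)} = 1 \left(\left(-3\right) 6\right) + 6 = 1 \left(-18\right) + 6 = -18 + 6 = -12$)
$\left(- H{\left(O,J{\left(-1 \right)} \right)}\right)^{2} = \left(\left(-1\right) \left(-12\right)\right)^{2} = 12^{2} = 144$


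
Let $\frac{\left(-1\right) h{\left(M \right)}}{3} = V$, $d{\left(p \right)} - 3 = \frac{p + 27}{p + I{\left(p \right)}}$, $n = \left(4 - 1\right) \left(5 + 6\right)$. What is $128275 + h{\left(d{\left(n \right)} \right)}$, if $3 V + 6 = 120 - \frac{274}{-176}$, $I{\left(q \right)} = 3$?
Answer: $\frac{11278031}{88} \approx 1.2816 \cdot 10^{5}$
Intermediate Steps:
$n = 33$ ($n = 3 \cdot 11 = 33$)
$d{\left(p \right)} = 3 + \frac{27 + p}{3 + p}$ ($d{\left(p \right)} = 3 + \frac{p + 27}{p + 3} = 3 + \frac{27 + p}{3 + p}$)
$V = \frac{10169}{264}$ ($V = -2 + \frac{120 - \frac{274}{-176}}{3} = -2 + \frac{120 - - \frac{137}{88}}{3} = -2 + \frac{120 + \frac{137}{88}}{3} = -2 + \frac{1}{3} \cdot \frac{10697}{88} = -2 + \frac{10697}{264} = \frac{10169}{264} \approx 38.519$)
$h{\left(M \right)} = - \frac{10169}{88}$ ($h{\left(M \right)} = \left(-3\right) \frac{10169}{264} = - \frac{10169}{88}$)
$128275 + h{\left(d{\left(n \right)} \right)} = 128275 - \frac{10169}{88} = \frac{11278031}{88}$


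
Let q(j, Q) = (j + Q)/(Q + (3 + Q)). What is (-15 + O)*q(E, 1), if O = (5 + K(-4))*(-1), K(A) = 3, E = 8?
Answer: -207/5 ≈ -41.400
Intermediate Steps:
q(j, Q) = (Q + j)/(3 + 2*Q)
O = -8 (O = (5 + 3)*(-1) = 8*(-1) = -8)
(-15 + O)*q(E, 1) = (-15 - 8)*((1 + 8)/(3 + 2*1)) = -23*9/(3 + 2) = -23*9/5 = -207/5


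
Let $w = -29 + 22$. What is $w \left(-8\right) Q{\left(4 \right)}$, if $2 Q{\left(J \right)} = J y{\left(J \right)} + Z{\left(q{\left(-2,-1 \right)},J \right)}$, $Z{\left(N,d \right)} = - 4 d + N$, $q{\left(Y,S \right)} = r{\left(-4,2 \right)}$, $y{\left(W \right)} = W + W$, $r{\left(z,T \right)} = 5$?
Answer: $588$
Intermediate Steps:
$y{\left(W \right)} = 2 W$
$q{\left(Y,S \right)} = 5$
$w = -7$
$Z{\left(N,d \right)} = N - 4 d$
$Q{\left(J \right)} = \frac{5}{2} + J^{2} - 2 J$ ($Q{\left(J \right)} = \frac{J 2 J - \left(-5 + 4 J\right)}{2} = \frac{2 J^{2} - \left(-5 + 4 J\right)}{2} = \frac{5 - 4 J + 2 J^{2}}{2} = \frac{5}{2} + J^{2} - 2 J$)
$w \left(-8\right) Q{\left(4 \right)} = \left(-7\right) \left(-8\right) \left(\frac{5}{2} + 4^{2} - 8\right) = 56 \left(\frac{5}{2} + 16 - 8\right) = 56 \cdot \frac{21}{2} = 588$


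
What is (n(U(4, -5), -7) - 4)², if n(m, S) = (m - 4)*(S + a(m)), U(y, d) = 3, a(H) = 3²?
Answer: 36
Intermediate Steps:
a(H) = 9
n(m, S) = (-4 + m)*(9 + S) (n(m, S) = (m - 4)*(S + 9) = (-4 + m)*(9 + S))
(n(U(4, -5), -7) - 4)² = ((-36 - 4*(-7) + 9*3 - 7*3) - 4)² = ((-36 + 28 + 27 - 21) - 4)² = (-2 - 4)² = (-6)² = 36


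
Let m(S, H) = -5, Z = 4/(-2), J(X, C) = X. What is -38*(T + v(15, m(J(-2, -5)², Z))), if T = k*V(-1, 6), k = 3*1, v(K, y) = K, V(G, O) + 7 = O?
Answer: -456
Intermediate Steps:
Z = -2 (Z = 4*(-½) = -2)
V(G, O) = -7 + O
k = 3
T = -3 (T = 3*(-7 + 6) = 3*(-1) = -3)
-38*(T + v(15, m(J(-2, -5)², Z))) = -38*(-3 + 15) = -38*12 = -456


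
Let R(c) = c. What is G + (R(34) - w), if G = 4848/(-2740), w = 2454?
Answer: -1658912/685 ≈ -2421.8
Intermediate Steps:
G = -1212/685 (G = 4848*(-1/2740) = -1212/685 ≈ -1.7693)
G + (R(34) - w) = -1212/685 + (34 - 1*2454) = -1212/685 + (34 - 2454) = -1212/685 - 2420 = -1658912/685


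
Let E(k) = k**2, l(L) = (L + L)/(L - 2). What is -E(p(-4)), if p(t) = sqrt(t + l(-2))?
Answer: 3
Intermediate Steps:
l(L) = 2*L/(-2 + L) (l(L) = (2*L)/(-2 + L) = 2*L/(-2 + L))
p(t) = sqrt(1 + t) (p(t) = sqrt(t + 2*(-2)/(-2 - 2)) = sqrt(t + 2*(-2)/(-4)) = sqrt(t + 2*(-2)*(-1/4)) = sqrt(t + 1) = sqrt(1 + t))
-E(p(-4)) = -(sqrt(1 - 4))**2 = -(sqrt(-3))**2 = -(I*sqrt(3))**2 = -1*(-3) = 3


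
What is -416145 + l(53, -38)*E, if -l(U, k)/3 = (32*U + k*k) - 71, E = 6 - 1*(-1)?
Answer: -480594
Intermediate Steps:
E = 7 (E = 6 + 1 = 7)
l(U, k) = 213 - 96*U - 3*k**2 (l(U, k) = -3*((32*U + k*k) - 71) = -3*((32*U + k**2) - 71) = -3*((k**2 + 32*U) - 71) = -3*(-71 + k**2 + 32*U) = 213 - 96*U - 3*k**2)
-416145 + l(53, -38)*E = -416145 + (213 - 96*53 - 3*(-38)**2)*7 = -416145 + (213 - 5088 - 3*1444)*7 = -416145 + (213 - 5088 - 4332)*7 = -416145 - 9207*7 = -416145 - 64449 = -480594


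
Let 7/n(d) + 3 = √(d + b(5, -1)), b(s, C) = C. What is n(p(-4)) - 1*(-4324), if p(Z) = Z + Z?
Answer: 25937/6 - 7*I/6 ≈ 4322.8 - 1.1667*I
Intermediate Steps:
p(Z) = 2*Z
n(d) = 7/(-3 + √(-1 + d)) (n(d) = 7/(-3 + √(d - 1)) = 7/(-3 + √(-1 + d)))
n(p(-4)) - 1*(-4324) = 7/(-3 + √(-1 + 2*(-4))) - 1*(-4324) = 7/(-3 + √(-1 - 8)) + 4324 = 7/(-3 + √(-9)) + 4324 = 7/(-3 + 3*I) + 4324 = 7*((-3 - 3*I)/18) + 4324 = 7*(-3 - 3*I)/18 + 4324 = 4324 + 7*(-3 - 3*I)/18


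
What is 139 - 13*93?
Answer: -1070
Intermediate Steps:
139 - 13*93 = 139 - 1209 = -1070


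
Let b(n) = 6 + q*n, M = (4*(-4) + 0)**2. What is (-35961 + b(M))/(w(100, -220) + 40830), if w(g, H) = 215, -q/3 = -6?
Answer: -31347/41045 ≈ -0.76372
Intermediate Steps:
q = 18 (q = -3*(-6) = 18)
M = 256 (M = (-16 + 0)**2 = (-16)**2 = 256)
b(n) = 6 + 18*n
(-35961 + b(M))/(w(100, -220) + 40830) = (-35961 + (6 + 18*256))/(215 + 40830) = (-35961 + (6 + 4608))/41045 = (-35961 + 4614)*(1/41045) = -31347*1/41045 = -31347/41045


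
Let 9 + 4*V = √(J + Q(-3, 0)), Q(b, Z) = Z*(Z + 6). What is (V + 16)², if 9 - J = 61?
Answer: 2973/16 + 55*I*√13/4 ≈ 185.81 + 49.576*I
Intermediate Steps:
J = -52 (J = 9 - 1*61 = 9 - 61 = -52)
Q(b, Z) = Z*(6 + Z)
V = -9/4 + I*√13/2 (V = -9/4 + √(-52 + 0*(6 + 0))/4 = -9/4 + √(-52 + 0*6)/4 = -9/4 + √(-52 + 0)/4 = -9/4 + √(-52)/4 = -9/4 + (2*I*√13)/4 = -9/4 + I*√13/2 ≈ -2.25 + 1.8028*I)
(V + 16)² = ((-9/4 + I*√13/2) + 16)² = (55/4 + I*√13/2)²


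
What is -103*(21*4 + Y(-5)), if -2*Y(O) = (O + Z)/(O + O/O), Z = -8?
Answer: -67877/8 ≈ -8484.6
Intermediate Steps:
Y(O) = -(-8 + O)/(2*(1 + O)) (Y(O) = -(O - 8)/(2*(O + O/O)) = -(-8 + O)/(2*(O + 1)) = -(-8 + O)/(2*(1 + O)))
-103*(21*4 + Y(-5)) = -103*(21*4 + (8 - 1*(-5))/(2*(1 - 5))) = -103*(84 + (½)*(8 + 5)/(-4)) = -103*(84 + (½)*(-¼)*13) = -103*(84 - 13/8) = -103*659/8 = -67877/8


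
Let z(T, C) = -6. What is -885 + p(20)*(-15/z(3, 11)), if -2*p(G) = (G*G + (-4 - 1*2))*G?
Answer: -10735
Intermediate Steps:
p(G) = -G*(-6 + G²)/2 (p(G) = -(G*G + (-4 - 1*2))*G/2 = -(G² + (-4 - 2))*G/2 = -(G² - 6)*G/2 = -(-6 + G²)*G/2 = -G*(-6 + G²)/2)
-885 + p(20)*(-15/z(3, 11)) = -885 + ((½)*20*(6 - 1*20²))*(-15/(-6)) = -885 + ((½)*20*(6 - 1*400))*(-15*(-1)/6) = -885 + ((½)*20*(6 - 400))*(-1*(-5/2)) = -885 + ((½)*20*(-394))*(5/2) = -885 - 3940*5/2 = -885 - 9850 = -10735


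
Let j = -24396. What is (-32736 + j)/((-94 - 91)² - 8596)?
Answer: -19044/8543 ≈ -2.2292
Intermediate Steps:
(-32736 + j)/((-94 - 91)² - 8596) = (-32736 - 24396)/((-94 - 91)² - 8596) = -57132/((-185)² - 8596) = -57132/(34225 - 8596) = -57132/25629 = -57132*1/25629 = -19044/8543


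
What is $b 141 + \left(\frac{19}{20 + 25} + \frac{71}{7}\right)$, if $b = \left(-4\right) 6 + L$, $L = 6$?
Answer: $- \frac{796142}{315} \approx -2527.4$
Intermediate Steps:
$b = -18$ ($b = \left(-4\right) 6 + 6 = -24 + 6 = -18$)
$b 141 + \left(\frac{19}{20 + 25} + \frac{71}{7}\right) = \left(-18\right) 141 + \left(\frac{19}{20 + 25} + \frac{71}{7}\right) = -2538 + \left(\frac{19}{45} + 71 \cdot \frac{1}{7}\right) = -2538 + \left(19 \cdot \frac{1}{45} + \frac{71}{7}\right) = -2538 + \left(\frac{19}{45} + \frac{71}{7}\right) = -2538 + \frac{3328}{315} = - \frac{796142}{315}$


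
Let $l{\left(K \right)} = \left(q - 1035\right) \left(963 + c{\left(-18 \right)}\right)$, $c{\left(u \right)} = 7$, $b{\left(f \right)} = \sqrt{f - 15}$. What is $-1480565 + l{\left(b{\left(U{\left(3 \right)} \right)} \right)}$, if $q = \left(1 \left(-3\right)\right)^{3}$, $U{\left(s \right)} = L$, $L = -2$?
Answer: $-2510705$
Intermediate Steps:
$U{\left(s \right)} = -2$
$q = -27$ ($q = \left(-3\right)^{3} = -27$)
$b{\left(f \right)} = \sqrt{-15 + f}$
$l{\left(K \right)} = -1030140$ ($l{\left(K \right)} = \left(-27 - 1035\right) \left(963 + 7\right) = \left(-1062\right) 970 = -1030140$)
$-1480565 + l{\left(b{\left(U{\left(3 \right)} \right)} \right)} = -1480565 - 1030140 = -2510705$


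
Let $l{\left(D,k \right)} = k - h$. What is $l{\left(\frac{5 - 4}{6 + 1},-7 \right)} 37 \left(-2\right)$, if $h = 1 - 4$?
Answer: $296$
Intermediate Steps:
$h = -3$ ($h = 1 - 4 = -3$)
$l{\left(D,k \right)} = 3 + k$ ($l{\left(D,k \right)} = k - -3 = k + 3 = 3 + k$)
$l{\left(\frac{5 - 4}{6 + 1},-7 \right)} 37 \left(-2\right) = \left(3 - 7\right) 37 \left(-2\right) = \left(-4\right) \left(-74\right) = 296$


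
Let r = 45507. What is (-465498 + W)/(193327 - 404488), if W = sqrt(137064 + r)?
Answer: 155166/70387 - sqrt(182571)/211161 ≈ 2.2024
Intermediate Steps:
W = sqrt(182571) (W = sqrt(137064 + 45507) = sqrt(182571) ≈ 427.28)
(-465498 + W)/(193327 - 404488) = (-465498 + sqrt(182571))/(193327 - 404488) = (-465498 + sqrt(182571))/(-211161) = (-465498 + sqrt(182571))*(-1/211161) = 155166/70387 - sqrt(182571)/211161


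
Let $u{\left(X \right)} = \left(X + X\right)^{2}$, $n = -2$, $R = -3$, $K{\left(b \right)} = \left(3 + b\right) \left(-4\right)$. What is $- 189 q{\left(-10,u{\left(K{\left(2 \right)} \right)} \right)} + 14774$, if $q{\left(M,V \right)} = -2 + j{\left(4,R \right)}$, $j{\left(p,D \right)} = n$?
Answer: $15530$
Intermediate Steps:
$K{\left(b \right)} = -12 - 4 b$
$j{\left(p,D \right)} = -2$
$u{\left(X \right)} = 4 X^{2}$ ($u{\left(X \right)} = \left(2 X\right)^{2} = 4 X^{2}$)
$q{\left(M,V \right)} = -4$ ($q{\left(M,V \right)} = -2 - 2 = -4$)
$- 189 q{\left(-10,u{\left(K{\left(2 \right)} \right)} \right)} + 14774 = \left(-189\right) \left(-4\right) + 14774 = 756 + 14774 = 15530$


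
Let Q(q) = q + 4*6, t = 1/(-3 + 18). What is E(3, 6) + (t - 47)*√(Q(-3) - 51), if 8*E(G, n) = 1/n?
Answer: 1/48 - 704*I*√30/15 ≈ 0.020833 - 257.06*I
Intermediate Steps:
t = 1/15 ≈ 0.066667
Q(q) = 24 + q (Q(q) = q + 24 = 24 + q)
E(G, n) = 1/(8*n) (E(G, n) = (1/n)/8 = 1/(8*n))
E(3, 6) + (t - 47)*√(Q(-3) - 51) = (⅛)/6 + (1/15 - 47)*√((24 - 3) - 51) = (⅛)*(⅙) - 704*√(21 - 51)/15 = 1/48 - 704*I*√30/15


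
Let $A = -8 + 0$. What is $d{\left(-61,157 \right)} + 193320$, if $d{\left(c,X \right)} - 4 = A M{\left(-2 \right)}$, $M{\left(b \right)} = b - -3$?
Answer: $193316$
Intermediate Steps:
$M{\left(b \right)} = 3 + b$ ($M{\left(b \right)} = b + 3 = 3 + b$)
$A = -8$
$d{\left(c,X \right)} = -4$ ($d{\left(c,X \right)} = 4 - 8 \left(3 - 2\right) = 4 - 8 = -4$)
$d{\left(-61,157 \right)} + 193320 = -4 + 193320 = 193316$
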